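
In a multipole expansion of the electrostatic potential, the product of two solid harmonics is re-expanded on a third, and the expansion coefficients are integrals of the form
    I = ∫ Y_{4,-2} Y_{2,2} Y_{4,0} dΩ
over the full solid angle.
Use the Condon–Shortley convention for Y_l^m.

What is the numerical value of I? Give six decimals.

Rules hold: Σm=0, L=10 even, 2≤4≤6.
N = 9·5·9 = 405
Δ = 2!·6!·2!/11! = 1/13860
Racah Σ t=0..2: t=0:+1/192 t=1:−1/36 t=2:+1/192 = -5/288
⇒ 3j(4 2 4; 0 0 0)² = 20/693, sgn -1
Racah Σ t=2..2: t=2:+1/192 = 1/192
⇒ 3j(4 2 4; -2 2 0)² = 3/77, sgn +1
4πI² = N·(3j₀)²·(3jₘ)² = 2700/5929
I = -1·√(0.455389/4π) = -0.19036462

-0.190365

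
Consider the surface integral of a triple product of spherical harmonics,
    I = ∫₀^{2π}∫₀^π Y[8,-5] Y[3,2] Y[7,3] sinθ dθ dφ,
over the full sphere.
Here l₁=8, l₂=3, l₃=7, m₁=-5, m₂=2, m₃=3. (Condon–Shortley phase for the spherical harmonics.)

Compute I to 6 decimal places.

-0.085867

m-sum 0 ✓  L=18 even ✓  5≤7≤11 ✓
Π(2lᵢ+1) = 17×7×15 = 1785
triangle coeff Δ(8,3,7) = 1/5290740
Σ_t [1,3]: t=1:−1/7257600 t=2:+1/2073600 t=3:−1/7257600 = 1/4838400
(3j)²=252/20995 [(8 3 7; 0 0 0)], sign=-1
Σ_t [3,4]: t=3:−1/87091200 t=4:+1/52254720 = 1/130636800
(3j)²=88/20349 [(8 3 7; -5 2 3)], sign=+1
⇒ 4πI² = 7392/79781
I = (-1)√(7392/79781/(4π)) = -0.08586700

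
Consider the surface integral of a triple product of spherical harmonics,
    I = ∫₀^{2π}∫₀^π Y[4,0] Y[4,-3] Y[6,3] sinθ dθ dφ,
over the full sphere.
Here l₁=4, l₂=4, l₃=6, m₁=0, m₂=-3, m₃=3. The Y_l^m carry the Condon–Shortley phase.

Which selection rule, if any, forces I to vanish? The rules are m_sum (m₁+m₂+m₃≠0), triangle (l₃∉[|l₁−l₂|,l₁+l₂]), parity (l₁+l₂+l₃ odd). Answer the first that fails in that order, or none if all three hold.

none

Σmᵢ = 0  ✓
l₃∈[|l₁−l₂|,l₁+l₂]=[0,8], have l₃=6  ✓
Σlᵢ = 14 ⇒ even  ✓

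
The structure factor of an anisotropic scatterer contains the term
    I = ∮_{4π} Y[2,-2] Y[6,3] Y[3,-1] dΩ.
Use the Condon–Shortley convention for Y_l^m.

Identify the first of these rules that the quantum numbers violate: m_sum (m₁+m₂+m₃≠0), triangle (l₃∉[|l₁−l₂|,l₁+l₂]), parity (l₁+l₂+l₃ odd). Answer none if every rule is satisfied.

triangle

azimuthal sum: -2 + 3 − 1 = 0  ✓
4 ≤ 3 ≤ 8 (triangle on l)  ✗
L = 2 + 6 + 3 = 11 (odd)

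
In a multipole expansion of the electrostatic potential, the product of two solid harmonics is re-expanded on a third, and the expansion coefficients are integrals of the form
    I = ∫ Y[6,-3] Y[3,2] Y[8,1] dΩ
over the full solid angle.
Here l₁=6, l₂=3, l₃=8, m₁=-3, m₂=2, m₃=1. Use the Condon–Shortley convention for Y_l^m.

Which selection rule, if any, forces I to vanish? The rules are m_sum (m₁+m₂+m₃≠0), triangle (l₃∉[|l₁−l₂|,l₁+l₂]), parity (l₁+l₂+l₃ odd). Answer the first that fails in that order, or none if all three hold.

parity

m₁+m₂+m₃ = -3 + 2 + 1 = 0  ✓
triangle: |6−3|=3 ≤ l₃=8 ≤ 6+3=9  ✓
parity: l₁+l₂+l₃ = 17 is odd  ✗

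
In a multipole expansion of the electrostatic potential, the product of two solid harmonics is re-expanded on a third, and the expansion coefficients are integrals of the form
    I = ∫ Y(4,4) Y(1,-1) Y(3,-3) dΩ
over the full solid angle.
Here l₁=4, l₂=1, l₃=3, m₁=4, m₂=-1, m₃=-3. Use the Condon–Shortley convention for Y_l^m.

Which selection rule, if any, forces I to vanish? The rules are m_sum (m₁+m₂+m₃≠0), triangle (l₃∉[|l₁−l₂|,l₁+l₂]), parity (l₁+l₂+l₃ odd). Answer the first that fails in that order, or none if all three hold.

m₁+m₂+m₃ = 4 − 1 − 3 = 0  ✓
triangle: |4−1|=3 ≤ l₃=3 ≤ 4+1=5  ✓
parity: l₁+l₂+l₃ = 8 is even  ✓

none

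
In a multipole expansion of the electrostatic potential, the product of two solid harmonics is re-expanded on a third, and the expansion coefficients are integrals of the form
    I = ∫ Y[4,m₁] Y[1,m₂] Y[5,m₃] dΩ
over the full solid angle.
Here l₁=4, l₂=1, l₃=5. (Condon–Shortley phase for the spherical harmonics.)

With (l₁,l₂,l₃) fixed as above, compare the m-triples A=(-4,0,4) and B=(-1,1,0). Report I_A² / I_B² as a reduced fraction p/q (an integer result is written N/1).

l's match ⇒ only the (l;m) 3-j factors differ between A and B.
A: triangle coeff Δ(4,1,5) = 1/495; Σ_t [0,0]: t=0:+1/40320 = 1/40320; (3j)²=1/55 [(4 1 5; -4 0 4)], sign=-1
B: triangle coeff Δ(4,1,5) = 1/495; Σ_t [0,0]: t=0:+1/1440 = 1/1440; (3j)²=2/99 [(4 1 5; -1 1 0)], sign=-1
I_A²/I_B² = (1/55)/(2/99) = 9/10

9/10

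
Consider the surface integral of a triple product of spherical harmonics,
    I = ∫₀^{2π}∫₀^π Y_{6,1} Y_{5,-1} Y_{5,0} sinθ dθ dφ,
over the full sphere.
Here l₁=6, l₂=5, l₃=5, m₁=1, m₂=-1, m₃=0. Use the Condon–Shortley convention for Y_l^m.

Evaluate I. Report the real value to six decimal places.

-0.072607

m-sum 0 ✓  L=16 even ✓  1≤5≤11 ✓
Π(2lᵢ+1) = 13×11×11 = 1573
triangle coeff Δ(6,5,5) = 1/28588560
Σ_t [1,5]: t=1:−1/345600 t=2:+1/13824 t=3:−1/5184 t=4:+1/13824 t=5:−1/345600 = -7/129600
(3j)²=80/7293 [(6 5 5; 0 0 0)], sign=+1
Σ_t [0,4]: t=0:+1/2073600 t=1:−1/34560 t=2:+1/6912 t=3:−1/10368 t=4:+1/138240 = 7/259200
(3j)²=28/7293 [(6 5 5; 1 -1 0)], sign=-1
⇒ 4πI² = 2240/33813
I = (-1)√(2240/33813/(4π)) = -0.07260679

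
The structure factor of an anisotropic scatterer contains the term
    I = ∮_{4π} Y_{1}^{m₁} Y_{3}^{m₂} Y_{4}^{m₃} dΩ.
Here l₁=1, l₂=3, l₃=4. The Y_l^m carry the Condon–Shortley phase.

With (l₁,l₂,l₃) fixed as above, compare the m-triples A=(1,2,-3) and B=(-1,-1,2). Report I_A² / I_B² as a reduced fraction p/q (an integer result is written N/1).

7/5

l's match ⇒ only the (l;m) 3-j factors differ between A and B.
A: triangle coeff Δ(1,3,4) = 1/252; Σ_t [0,0]: t=0:+1/240 = 1/240; (3j)²=1/12 [(1 3 4; 1 2 -3)], sign=-1
B: triangle coeff Δ(1,3,4) = 1/252; Σ_t [0,0]: t=0:+1/96 = 1/96; (3j)²=5/84 [(1 3 4; -1 -1 2)], sign=+1
I_A²/I_B² = (1/12)/(5/84) = 7/5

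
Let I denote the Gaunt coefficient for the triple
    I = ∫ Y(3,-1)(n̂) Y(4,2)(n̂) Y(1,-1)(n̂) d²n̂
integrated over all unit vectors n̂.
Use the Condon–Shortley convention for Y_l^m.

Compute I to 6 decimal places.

Checks pass: Σm=0; 8 even; l₃=1∈[1,7].
(2·3+1)(2·4+1)(2·1+1) = 189
Δ: 6! 0! 2! / 9! → 1/252
sum: t=3:−1/36 = -1/36
3j²(3 4 1; 0 0 0) = Δ·Π!·Σ² = 4/63  (sign +1)
sum: t=4:+1/96 = 1/96
3j²(3 4 1; -1 2 -1) = Δ·Π!·Σ² = 5/84  (sign +1)
combine: 4πI² = 189·4/63·5/84 = 5/7
take √, sign +1: I = 0.23841361

0.238414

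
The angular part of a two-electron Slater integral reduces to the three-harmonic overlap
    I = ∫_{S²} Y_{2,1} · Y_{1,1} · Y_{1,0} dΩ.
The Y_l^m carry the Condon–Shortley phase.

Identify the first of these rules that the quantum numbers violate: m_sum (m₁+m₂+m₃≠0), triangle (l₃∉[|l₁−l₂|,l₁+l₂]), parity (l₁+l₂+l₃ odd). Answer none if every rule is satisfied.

m_sum

m₁+m₂+m₃ = 1 + 1 + 0 = 2  ✗
triangle: |2−1|=1 ≤ l₃=1 ≤ 2+1=3
parity: l₁+l₂+l₃ = 4 is even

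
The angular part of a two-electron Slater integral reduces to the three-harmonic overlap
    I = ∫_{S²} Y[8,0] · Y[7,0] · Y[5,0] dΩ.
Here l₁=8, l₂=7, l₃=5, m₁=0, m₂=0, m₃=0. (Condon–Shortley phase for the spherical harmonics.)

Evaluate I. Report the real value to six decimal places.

Checks pass: Σm=0; 20 even; l₃=5∈[1,15].
(2·8+1)(2·7+1)(2·5+1) = 2805
Δ: 10! 6! 4! / 21! → 1/814773960
sum: t=3:−1/87091200 t=4:+1/4976640 t=5:−1/2073600 t=6:+1/4976640 t=7:−1/87091200 = -1/9676800
3j²(8 7 5; 0 0 0) = Δ·Π!·Σ² = 360/46189  (sign +1)
(m-triple is (0,0,0) — same symbol as above.)
combine: 4πI² = 2805·360/46189·360/46189 = 1944000/11408683
take √, sign +1: I = 0.11644623

0.116446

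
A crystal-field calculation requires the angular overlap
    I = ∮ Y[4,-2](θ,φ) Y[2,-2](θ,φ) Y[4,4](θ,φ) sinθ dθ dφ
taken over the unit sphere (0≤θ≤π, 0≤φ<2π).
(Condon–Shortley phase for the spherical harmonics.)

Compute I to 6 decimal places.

Rules hold: Σm=0, L=10 even, 2≤4≤6.
N = 9·5·9 = 405
Δ = 2!·6!·2!/11! = 1/13860
Racah Σ t=0..2: t=0:+1/192 t=1:−1/36 t=2:+1/192 = -5/288
⇒ 3j(4 2 4; 0 0 0)² = 20/693, sgn -1
Racah Σ t=0..0: t=0:+1/2880 = 1/2880
⇒ 3j(4 2 4; -2 -2 4)² = 2/165, sgn +1
4πI² = N·(3j₀)²·(3jₘ)² = 120/847
I = -1·√(0.141677/4π) = -0.10618031

-0.106180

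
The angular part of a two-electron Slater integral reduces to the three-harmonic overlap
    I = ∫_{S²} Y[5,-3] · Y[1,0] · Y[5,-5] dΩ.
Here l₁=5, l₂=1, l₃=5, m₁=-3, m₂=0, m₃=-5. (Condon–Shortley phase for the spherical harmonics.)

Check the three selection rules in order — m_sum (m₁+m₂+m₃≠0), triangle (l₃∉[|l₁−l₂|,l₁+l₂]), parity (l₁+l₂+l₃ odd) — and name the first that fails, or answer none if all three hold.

m_sum

Σmᵢ = -8  ✗
l₃∈[|l₁−l₂|,l₁+l₂]=[4,6], have l₃=5
Σlᵢ = 11 ⇒ odd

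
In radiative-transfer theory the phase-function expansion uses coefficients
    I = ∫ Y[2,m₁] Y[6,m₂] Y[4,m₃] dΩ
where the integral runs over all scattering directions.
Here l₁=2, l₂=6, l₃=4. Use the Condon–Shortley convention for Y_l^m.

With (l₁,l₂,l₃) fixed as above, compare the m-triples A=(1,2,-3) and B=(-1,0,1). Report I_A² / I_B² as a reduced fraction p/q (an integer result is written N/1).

4/15

l's match ⇒ only the (l;m) 3-j factors differ between A and B.
A: triangle coeff Δ(2,6,4) = 1/6435; Σ_t [1,1]: t=1:−1/30240 = -1/30240; (3j)²=32/6435 [(2 6 4; 1 2 -3)], sign=+1
B: triangle coeff Δ(2,6,4) = 1/6435; Σ_t [3,3]: t=3:−1/4320 = -1/4320; (3j)²=8/429 [(2 6 4; -1 0 1)], sign=+1
I_A²/I_B² = (32/6435)/(8/429) = 4/15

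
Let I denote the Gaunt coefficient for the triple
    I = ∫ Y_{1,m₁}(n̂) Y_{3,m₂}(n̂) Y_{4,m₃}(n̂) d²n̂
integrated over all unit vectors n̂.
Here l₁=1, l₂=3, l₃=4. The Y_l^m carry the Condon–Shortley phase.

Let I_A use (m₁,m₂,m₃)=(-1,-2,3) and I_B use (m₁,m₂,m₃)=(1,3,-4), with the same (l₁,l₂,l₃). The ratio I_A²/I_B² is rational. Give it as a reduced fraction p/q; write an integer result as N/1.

3/4

l's match ⇒ only the (l;m) 3-j factors differ between A and B.
A: triangle coeff Δ(1,3,4) = 1/252; Σ_t [0,0]: t=0:+1/240 = 1/240; (3j)²=1/12 [(1 3 4; -1 -2 3)], sign=-1
B: triangle coeff Δ(1,3,4) = 1/252; Σ_t [0,0]: t=0:+1/1440 = 1/1440; (3j)²=1/9 [(1 3 4; 1 3 -4)], sign=+1
I_A²/I_B² = (1/12)/(1/9) = 3/4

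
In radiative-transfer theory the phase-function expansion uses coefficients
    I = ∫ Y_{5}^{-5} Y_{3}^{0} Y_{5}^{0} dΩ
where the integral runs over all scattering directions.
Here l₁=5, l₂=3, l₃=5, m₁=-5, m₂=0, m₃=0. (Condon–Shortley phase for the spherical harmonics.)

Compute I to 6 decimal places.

0.000000

Σmᵢ = -5 ≠ 0, so the φ-integral vanishes; I = 0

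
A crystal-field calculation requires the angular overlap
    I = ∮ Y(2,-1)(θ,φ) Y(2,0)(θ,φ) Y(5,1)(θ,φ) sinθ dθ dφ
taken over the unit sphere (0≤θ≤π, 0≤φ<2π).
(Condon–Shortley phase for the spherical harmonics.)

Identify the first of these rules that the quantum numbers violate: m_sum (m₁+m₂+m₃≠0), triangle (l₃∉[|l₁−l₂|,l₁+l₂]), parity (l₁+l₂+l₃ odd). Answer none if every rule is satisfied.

m₁+m₂+m₃ = -1 + 0 + 1 = 0  ✓
triangle: |2−2|=0 ≤ l₃=5 ≤ 2+2=4  ✗
parity: l₁+l₂+l₃ = 9 is odd

triangle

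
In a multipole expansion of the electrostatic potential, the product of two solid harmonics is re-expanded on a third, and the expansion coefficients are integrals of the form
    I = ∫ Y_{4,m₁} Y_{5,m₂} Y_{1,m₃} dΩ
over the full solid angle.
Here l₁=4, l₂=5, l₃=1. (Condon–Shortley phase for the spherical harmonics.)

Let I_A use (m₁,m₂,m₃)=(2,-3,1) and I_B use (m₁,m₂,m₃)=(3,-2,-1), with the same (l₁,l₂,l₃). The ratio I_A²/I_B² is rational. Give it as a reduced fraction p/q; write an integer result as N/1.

Shared (l₁,l₂,l₃)=(4,5,1): N and (l;000)² cancel in I_A²/I_B².
A: Δ = 8!·0!·2!/11! = 1/495; Racah Σ t=2..2: t=2:+1/2880 = 1/2880; ⇒ 3j(4 5 1; 2 -3 1)² = 28/495, sgn +1
B: Δ = 8!·0!·2!/11! = 1/495; Racah Σ t=1..1: t=1:−1/10080 = -1/10080; ⇒ 3j(4 5 1; 3 -2 -1)² = 1/165, sgn -1
I_A²/I_B² = (28/495)/(1/165) = 28/3

28/3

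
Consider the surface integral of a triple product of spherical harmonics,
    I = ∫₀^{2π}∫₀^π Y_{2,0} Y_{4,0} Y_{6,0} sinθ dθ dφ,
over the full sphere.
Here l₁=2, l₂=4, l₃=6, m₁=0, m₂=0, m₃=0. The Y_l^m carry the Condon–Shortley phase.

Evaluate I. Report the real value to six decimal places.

m-sum 0 ✓  L=12 even ✓  2≤6≤6 ✓
Π(2lᵢ+1) = 5×9×13 = 585
triangle coeff Δ(2,4,6) = 1/6435
Σ_t [0,0]: t=0:+1/2304 = 1/2304
(3j)²=5/143 [(2 4 6; 0 0 0)], sign=+1
(m-triple is (0,0,0) — same symbol as above.)
⇒ 4πI² = 1125/1573
I = (+1)√(1125/1573/(4π)) = 0.23856513

0.238565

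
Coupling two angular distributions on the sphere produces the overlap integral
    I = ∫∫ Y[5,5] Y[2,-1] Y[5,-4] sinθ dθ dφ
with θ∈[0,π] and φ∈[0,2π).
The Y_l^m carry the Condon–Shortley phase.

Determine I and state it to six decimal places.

-0.187924

Checks pass: Σm=0; 12 even; l₃=5∈[3,7].
(2·5+1)(2·2+1)(2·5+1) = 605
Δ: 2! 8! 2! / 13! → 1/38610
sum: t=0:+1/2880 t=1:−1/576 t=2:+1/2880 = -1/960
3j²(5 2 5; 0 0 0) = Δ·Π!·Σ² = 10/429  (sign +1)
sum: t=0:+1/80640 = 1/80640
3j²(5 2 5; 5 -1 -4) = Δ·Π!·Σ² = 9/286  (sign -1)
combine: 4πI² = 605·10/429·9/286 = 75/169
take √, sign -1: I = -0.18792404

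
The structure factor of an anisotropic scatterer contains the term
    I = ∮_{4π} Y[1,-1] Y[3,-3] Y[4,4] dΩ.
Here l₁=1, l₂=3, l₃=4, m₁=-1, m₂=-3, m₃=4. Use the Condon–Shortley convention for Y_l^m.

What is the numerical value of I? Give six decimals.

0.325735

Rules hold: Σm=0, L=8 even, 2≤4≤4.
N = 3·7·9 = 189
Δ = 0!·2!·6!/9! = 1/252
Racah Σ t=0..0: t=0:+1/36 = 1/36
⇒ 3j(1 3 4; 0 0 0)² = 4/63, sgn +1
Racah Σ t=0..0: t=0:+1/1440 = 1/1440
⇒ 3j(1 3 4; -1 -3 4)² = 1/9, sgn +1
4πI² = N·(3j₀)²·(3jₘ)² = 4/3
I = +1·√(1.33333/4π) = 0.32573501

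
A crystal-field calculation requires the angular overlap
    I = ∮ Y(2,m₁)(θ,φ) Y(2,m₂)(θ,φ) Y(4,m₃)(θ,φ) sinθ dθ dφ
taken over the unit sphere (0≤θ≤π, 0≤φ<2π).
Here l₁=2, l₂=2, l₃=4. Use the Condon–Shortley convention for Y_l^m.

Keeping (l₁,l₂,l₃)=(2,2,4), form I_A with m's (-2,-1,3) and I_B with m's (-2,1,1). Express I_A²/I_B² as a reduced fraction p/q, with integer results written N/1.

7/1

Same 2,2,4: normalisation and zero-m 3j drop out of the ratio.
A: Δ: 0! 4! 4! / 9! → 1/630; sum: t=0:+1/144 = 1/144; 3j²(2 2 4; -2 -1 3) = Δ·Π!·Σ² = 1/18  (sign -1)
B: Δ: 0! 4! 4! / 9! → 1/630; sum: t=0:+1/144 = 1/144; 3j²(2 2 4; -2 1 1) = Δ·Π!·Σ² = 1/126  (sign -1)
I_A²/I_B² = (1/18)/(1/126) = 7/1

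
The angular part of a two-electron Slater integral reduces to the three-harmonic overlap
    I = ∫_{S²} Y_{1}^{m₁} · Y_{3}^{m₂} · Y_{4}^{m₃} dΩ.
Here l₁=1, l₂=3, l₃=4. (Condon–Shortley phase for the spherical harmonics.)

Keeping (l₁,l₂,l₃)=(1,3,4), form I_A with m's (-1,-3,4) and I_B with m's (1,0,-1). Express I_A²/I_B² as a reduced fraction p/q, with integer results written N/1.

14/5

Same 1,3,4: normalisation and zero-m 3j drop out of the ratio.
A: Δ: 0! 2! 6! / 9! → 1/252; sum: t=0:+1/1440 = 1/1440; 3j²(1 3 4; -1 -3 4) = Δ·Π!·Σ² = 1/9  (sign +1)
B: Δ: 0! 2! 6! / 9! → 1/252; sum: t=0:+1/72 = 1/72; 3j²(1 3 4; 1 0 -1) = Δ·Π!·Σ² = 5/126  (sign -1)
I_A²/I_B² = (1/9)/(5/126) = 14/5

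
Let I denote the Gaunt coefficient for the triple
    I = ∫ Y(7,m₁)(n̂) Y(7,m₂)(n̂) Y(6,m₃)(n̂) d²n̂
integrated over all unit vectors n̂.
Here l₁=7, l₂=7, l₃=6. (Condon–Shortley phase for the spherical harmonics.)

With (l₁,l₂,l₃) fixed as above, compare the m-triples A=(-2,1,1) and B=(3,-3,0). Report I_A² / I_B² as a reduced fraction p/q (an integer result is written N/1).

39375/38809

l's match ⇒ only the (l;m) 3-j factors differ between A and B.
A: triangle coeff Δ(7,7,6) = 1/2444321880; Σ_t [3,8]: t=3:−1/62208000 t=4:+1/3317760 t=5:−1/1244160 t=6:+1/2488320 t=7:−1/29030400 t=8:+1/3483648000 = -1/6635520; (3j)²=2625/369512 [(7 7 6; -2 1 1)], sign=+1
B: triangle coeff Δ(7,7,6) = 1/2444321880; Σ_t [0,4]: t=0:+1/92897280 t=1:−1/6531840 t=2:+1/3317760 t=3:−1/10368000 t=4:+1/298598400 = 197/2985984000; (3j)²=38809/5542680 [(7 7 6; 3 -3 0)], sign=+1
I_A²/I_B² = (2625/369512)/(38809/5542680) = 39375/38809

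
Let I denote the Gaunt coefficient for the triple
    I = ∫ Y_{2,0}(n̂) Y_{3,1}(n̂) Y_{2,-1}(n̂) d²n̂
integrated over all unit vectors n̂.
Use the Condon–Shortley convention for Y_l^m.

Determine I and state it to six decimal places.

0.000000

L=7 odd ⇒ parity kills the (l;000) factor ⇒ I = 0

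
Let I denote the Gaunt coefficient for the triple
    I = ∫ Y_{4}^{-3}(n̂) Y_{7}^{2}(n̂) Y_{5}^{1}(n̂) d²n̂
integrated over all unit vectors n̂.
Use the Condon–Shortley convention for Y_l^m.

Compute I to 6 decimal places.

-0.162315

Checks pass: Σm=0; 16 even; l₃=5∈[3,11].
(2·4+1)(2·7+1)(2·5+1) = 1485
Δ: 6! 2! 8! / 17! → 1/6126120
sum: t=2:+1/69120 t=3:−1/20736 t=4:+1/69120 = -1/51840
3j²(4 7 5; 0 0 0) = Δ·Π!·Σ² = 280/21879  (sign +1)
sum: t=5:−1/138240 t=6:+1/518400 = -11/2073600
3j²(4 7 5; -3 2 1) = Δ·Π!·Σ² = 77/4420  (sign -1)
combine: 4πI² = 1485·280/21879·77/4420 = 16170/48841
take √, sign -1: I = -0.16231468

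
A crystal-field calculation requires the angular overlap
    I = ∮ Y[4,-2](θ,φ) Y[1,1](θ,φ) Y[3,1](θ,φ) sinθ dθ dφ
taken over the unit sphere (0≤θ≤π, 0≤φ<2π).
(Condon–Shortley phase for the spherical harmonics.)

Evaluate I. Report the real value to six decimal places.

0.238414

m-sum 0 ✓  L=8 even ✓  3≤3≤5 ✓
Π(2lᵢ+1) = 9×3×7 = 189
triangle coeff Δ(4,1,3) = 1/252
Σ_t [1,1]: t=1:−1/36 = -1/36
(3j)²=4/63 [(4 1 3; 0 0 0)], sign=+1
Σ_t [2,2]: t=2:+1/96 = 1/96
(3j)²=5/84 [(4 1 3; -2 1 1)], sign=+1
⇒ 4πI² = 5/7
I = (+1)√(5/7/(4π)) = 0.23841361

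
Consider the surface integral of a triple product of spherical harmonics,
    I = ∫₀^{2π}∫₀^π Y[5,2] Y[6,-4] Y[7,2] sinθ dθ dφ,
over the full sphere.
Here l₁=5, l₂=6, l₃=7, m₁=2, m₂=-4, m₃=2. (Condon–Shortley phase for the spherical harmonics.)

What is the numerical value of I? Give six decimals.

0.048529

Rules hold: Σm=0, L=18 even, 1≤7≤11.
N = 11·13·15 = 2145
Δ = 4!·6!·8!/19! = 1/174594420
Racah Σ t=0..4: t=0:+1/4147200 t=1:−1/207360 t=2:+1/82944 t=3:−1/207360 t=4:+1/4147200 = 1/345600
⇒ 3j(5 6 7; 0 0 0)² = 420/46189, sgn -1
Racah Σ t=0..2: t=0:+1/1244160 t=1:−1/1451520 t=2:+1/19353600 = 29/174182400
⇒ 3j(5 6 7; 2 -4 2)² = 841/554268, sgn -1
4πI² = N·(3j₀)²·(3jₘ)² = 441525/14919047
I = +1·√(0.0295947/4π) = 0.04852909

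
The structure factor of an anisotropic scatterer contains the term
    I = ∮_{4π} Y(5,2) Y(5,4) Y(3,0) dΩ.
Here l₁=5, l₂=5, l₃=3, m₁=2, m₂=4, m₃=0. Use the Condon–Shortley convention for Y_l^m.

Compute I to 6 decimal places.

0.000000

Σmᵢ = 6 ≠ 0, so the φ-integral vanishes; I = 0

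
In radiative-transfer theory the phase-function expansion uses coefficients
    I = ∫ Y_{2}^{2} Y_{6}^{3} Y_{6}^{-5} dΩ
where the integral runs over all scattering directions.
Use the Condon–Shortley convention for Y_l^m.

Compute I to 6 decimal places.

m-sum 0 ✓  L=14 even ✓  4≤6≤8 ✓
Π(2lᵢ+1) = 5×13×13 = 845
triangle coeff Δ(2,6,6) = 1/90090
Σ_t [0,2]: t=0:+1/69120 t=1:−1/14400 t=2:+1/69120 = -7/172800
(3j)²=14/715 [(2 6 6; 0 0 0)], sign=-1
Σ_t [0,0]: t=0:+1/1451520 = 1/1451520
(3j)²=1/91 [(2 6 6; 2 3 -5)], sign=-1
⇒ 4πI² = 2/11
I = (+1)√(2/11/(4π)) = 0.12028562

0.120286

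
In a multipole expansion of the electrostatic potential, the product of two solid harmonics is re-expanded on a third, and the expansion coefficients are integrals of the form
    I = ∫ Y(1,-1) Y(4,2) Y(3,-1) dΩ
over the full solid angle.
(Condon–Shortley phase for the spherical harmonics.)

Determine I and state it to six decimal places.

0.238414

m-sum 0 ✓  L=8 even ✓  3≤3≤5 ✓
Π(2lᵢ+1) = 3×9×7 = 189
triangle coeff Δ(1,4,3) = 1/252
Σ_t [1,1]: t=1:−1/36 = -1/36
(3j)²=4/63 [(1 4 3; 0 0 0)], sign=+1
Σ_t [2,2]: t=2:+1/96 = 1/96
(3j)²=5/84 [(1 4 3; -1 2 -1)], sign=+1
⇒ 4πI² = 5/7
I = (+1)√(5/7/(4π)) = 0.23841361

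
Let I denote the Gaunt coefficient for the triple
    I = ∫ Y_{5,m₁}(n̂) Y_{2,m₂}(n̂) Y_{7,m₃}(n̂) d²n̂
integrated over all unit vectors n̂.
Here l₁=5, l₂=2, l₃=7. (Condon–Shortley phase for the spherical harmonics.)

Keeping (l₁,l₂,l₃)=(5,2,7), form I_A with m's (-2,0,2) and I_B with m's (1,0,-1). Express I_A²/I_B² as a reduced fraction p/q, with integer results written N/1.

6/7

Same 5,2,7: normalisation and zero-m 3j drop out of the ratio.
A: Δ: 0! 10! 4! / 15! → 1/15015; sum: t=0:+1/120960 = 1/120960; 3j²(5 2 7; -2 0 2) = Δ·Π!·Σ² = 24/1001  (sign -1)
B: Δ: 0! 10! 4! / 15! → 1/15015; sum: t=0:+1/69120 = 1/69120; 3j²(5 2 7; 1 0 -1) = Δ·Π!·Σ² = 4/143  (sign +1)
I_A²/I_B² = (24/1001)/(4/143) = 6/7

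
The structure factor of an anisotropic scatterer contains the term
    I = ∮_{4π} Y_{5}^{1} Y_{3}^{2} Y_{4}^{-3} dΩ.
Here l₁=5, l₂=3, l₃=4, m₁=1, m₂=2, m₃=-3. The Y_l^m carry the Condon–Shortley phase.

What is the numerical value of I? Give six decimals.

0.160929

Rules hold: Σm=0, L=12 even, 2≤4≤8.
N = 11·7·9 = 693
Δ = 4!·6!·2!/13! = 1/180180
Racah Σ t=1..3: t=1:−1/576 t=2:+1/144 t=3:−1/576 = 1/288
⇒ 3j(5 3 4; 0 0 0)² = 20/1001, sgn +1
Racah Σ t=3..4: t=3:−1/1440 t=4:+1/17280 = -11/17280
⇒ 3j(5 3 4; 1 2 -3)² = 11/468, sgn +1
4πI² = N·(3j₀)²·(3jₘ)² = 55/169
I = +1·√(0.325444/4π) = 0.16092854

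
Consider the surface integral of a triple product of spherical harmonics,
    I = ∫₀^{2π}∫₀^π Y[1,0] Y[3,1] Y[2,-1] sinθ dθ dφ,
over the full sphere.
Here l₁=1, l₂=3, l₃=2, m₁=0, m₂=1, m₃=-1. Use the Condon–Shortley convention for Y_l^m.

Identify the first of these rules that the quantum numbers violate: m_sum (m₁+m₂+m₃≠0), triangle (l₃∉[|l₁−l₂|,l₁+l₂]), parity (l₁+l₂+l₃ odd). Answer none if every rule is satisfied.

m₁+m₂+m₃ = 0 + 1 − 1 = 0  ✓
triangle: |1−3|=2 ≤ l₃=2 ≤ 1+3=4  ✓
parity: l₁+l₂+l₃ = 6 is even  ✓

none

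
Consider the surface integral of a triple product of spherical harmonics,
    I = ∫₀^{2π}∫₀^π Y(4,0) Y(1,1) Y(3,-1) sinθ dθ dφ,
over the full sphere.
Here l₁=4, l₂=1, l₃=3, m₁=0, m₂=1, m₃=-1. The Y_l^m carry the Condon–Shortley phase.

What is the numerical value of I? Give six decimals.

0.150786

Rules hold: Σm=0, L=8 even, 3≤3≤5.
N = 9·3·7 = 189
Δ = 2!·6!·0!/9! = 1/252
Racah Σ t=1..1: t=1:−1/36 = -1/36
⇒ 3j(4 1 3; 0 0 0)² = 4/63, sgn +1
Racah Σ t=2..2: t=2:+1/96 = 1/96
⇒ 3j(4 1 3; 0 1 -1)² = 1/42, sgn +1
4πI² = N·(3j₀)²·(3jₘ)² = 2/7
I = +1·√(0.285714/4π) = 0.15078601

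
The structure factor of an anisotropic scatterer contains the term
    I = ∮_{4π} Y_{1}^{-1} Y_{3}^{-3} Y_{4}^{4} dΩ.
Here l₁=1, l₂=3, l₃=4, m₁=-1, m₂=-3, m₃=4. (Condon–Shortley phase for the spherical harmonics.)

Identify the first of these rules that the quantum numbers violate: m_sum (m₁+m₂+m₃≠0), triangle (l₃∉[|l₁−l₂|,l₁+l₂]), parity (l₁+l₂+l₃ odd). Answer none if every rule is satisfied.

none

Σmᵢ = 0  ✓
l₃∈[|l₁−l₂|,l₁+l₂]=[2,4], have l₃=4  ✓
Σlᵢ = 8 ⇒ even  ✓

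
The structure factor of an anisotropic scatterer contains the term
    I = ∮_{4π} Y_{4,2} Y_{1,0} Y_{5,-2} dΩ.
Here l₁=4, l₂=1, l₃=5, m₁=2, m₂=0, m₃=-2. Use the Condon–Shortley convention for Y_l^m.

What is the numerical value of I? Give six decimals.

0.225034

Rules hold: Σm=0, L=10 even, 3≤5≤5.
N = 9·3·11 = 297
Δ = 0!·8!·2!/11! = 1/495
Racah Σ t=0..0: t=0:+1/576 = 1/576
⇒ 3j(4 1 5; 0 0 0)² = 5/99, sgn -1
Racah Σ t=0..0: t=0:+1/1440 = 1/1440
⇒ 3j(4 1 5; 2 0 -2)² = 7/165, sgn -1
4πI² = N·(3j₀)²·(3jₘ)² = 7/11
I = +1·√(0.636364/4π) = 0.22503380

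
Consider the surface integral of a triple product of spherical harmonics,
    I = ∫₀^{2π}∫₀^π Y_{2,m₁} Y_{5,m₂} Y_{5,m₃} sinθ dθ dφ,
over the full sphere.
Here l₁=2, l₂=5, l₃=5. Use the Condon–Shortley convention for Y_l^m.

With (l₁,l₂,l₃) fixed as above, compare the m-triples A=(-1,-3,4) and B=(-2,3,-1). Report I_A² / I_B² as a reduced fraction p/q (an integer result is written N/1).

Shared (l₁,l₂,l₃)=(2,5,5): N and (l;000)² cancel in I_A²/I_B².
A: Δ = 2!·2!·8!/13! = 1/38610; Racah Σ t=1..2: t=1:−1/10080 t=2:+1/80640 = -1/11520; ⇒ 3j(2 5 5; -1 -3 4)² = 49/1430, sgn +1
B: Δ = 2!·2!·8!/13! = 1/38610; Racah Σ t=2..2: t=2:+1/5760 = 1/5760; ⇒ 3j(2 5 5; -2 3 -1)² = 56/2145, sgn +1
I_A²/I_B² = (49/1430)/(56/2145) = 21/16

21/16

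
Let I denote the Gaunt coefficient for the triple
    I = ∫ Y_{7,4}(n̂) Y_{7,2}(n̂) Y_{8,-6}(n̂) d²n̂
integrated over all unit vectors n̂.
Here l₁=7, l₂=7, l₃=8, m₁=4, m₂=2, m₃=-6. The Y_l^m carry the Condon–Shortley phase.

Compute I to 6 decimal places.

-0.077114

Checks pass: Σm=0; 22 even; l₃=8∈[0,14].
(2·7+1)(2·7+1)(2·8+1) = 3825
Δ: 6! 8! 8! / 23! → 1/22086194130
sum: t=0:+1/18289152000 t=1:−1/248832000 t=2:+1/24883200 t=3:−1/11943936 t=4:+1/24883200 t=5:−1/248832000 t=6:+1/18289152000 = -11/975421440
3j²(7 7 8; 0 0 0) = Δ·Π!·Σ² = 1750/289731  (sign -1)
sum: t=1:−1/6967296000 t=2:+1/1219276800 t=3:−1/2090188800 = 29/146313216000
3j²(7 7 8; 4 2 -6) = Δ·Π!·Σ² = 841/260015  (sign +1)
combine: 4πI² = 3825·1750/289731·841/260015 = 3153750/42204149
take √, sign -1: I = -0.07711363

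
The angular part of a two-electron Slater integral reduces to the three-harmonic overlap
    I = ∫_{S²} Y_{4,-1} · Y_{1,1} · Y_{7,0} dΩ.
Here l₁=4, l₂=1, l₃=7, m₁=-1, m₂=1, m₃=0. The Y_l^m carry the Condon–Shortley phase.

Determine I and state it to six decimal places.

0.000000

l₃=7 ∉ [3,5] — triangle fails ⇒ I = 0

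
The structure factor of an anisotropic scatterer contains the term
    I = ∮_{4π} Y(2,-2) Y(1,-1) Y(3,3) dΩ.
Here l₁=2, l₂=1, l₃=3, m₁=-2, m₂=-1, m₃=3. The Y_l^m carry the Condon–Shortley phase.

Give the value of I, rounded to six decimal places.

Rules hold: Σm=0, L=6 even, 1≤3≤3.
N = 5·3·7 = 105
Δ = 0!·4!·2!/7! = 1/105
Racah Σ t=0..0: t=0:+1/4 = 1/4
⇒ 3j(2 1 3; 0 0 0)² = 3/35, sgn -1
Racah Σ t=0..0: t=0:+1/48 = 1/48
⇒ 3j(2 1 3; -2 -1 3)² = 1/7, sgn +1
4πI² = N·(3j₀)²·(3jₘ)² = 9/7
I = -1·√(1.28571/4π) = -0.31986543

-0.319865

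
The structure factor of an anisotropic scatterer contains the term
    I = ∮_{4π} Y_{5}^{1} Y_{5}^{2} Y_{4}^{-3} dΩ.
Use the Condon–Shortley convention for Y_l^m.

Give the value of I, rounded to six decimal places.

Checks pass: Σm=0; 14 even; l₃=4∈[0,10].
(2·5+1)(2·5+1)(2·4+1) = 1089
Δ: 6! 4! 4! / 15! → 1/3153150
sum: t=1:−1/69120 t=2:+1/1728 t=3:−1/576 t=4:+1/1728 t=5:−1/69120 = -7/11520
3j²(5 5 4; 0 0 0) = Δ·Π!·Σ² = 2/143  (sign -1)
sum: t=3:−1/5184 t=4:+1/6912 = -1/20736
3j²(5 5 4; 1 2 -3) = Δ·Π!·Σ² = 5/2574  (sign +1)
combine: 4πI² = 1089·2/143·5/2574 = 5/169
take √, sign -1: I = -0.04852178

-0.048522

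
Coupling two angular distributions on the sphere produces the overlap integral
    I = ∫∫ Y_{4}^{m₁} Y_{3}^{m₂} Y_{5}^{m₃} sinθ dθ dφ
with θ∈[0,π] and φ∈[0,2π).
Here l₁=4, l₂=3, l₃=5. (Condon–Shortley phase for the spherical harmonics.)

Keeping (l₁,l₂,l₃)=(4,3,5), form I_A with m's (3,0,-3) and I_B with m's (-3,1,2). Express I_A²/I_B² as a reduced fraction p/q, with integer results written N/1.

Shared (l₁,l₂,l₃)=(4,3,5): N and (l;000)² cancel in I_A²/I_B².
A: Δ = 2!·6!·4!/13! = 1/180180; Racah Σ t=0..1: t=0:+1/1440 t=1:−1/2880 = 1/2880; ⇒ 3j(4 3 5; 3 0 -3)² = 7/715, sgn +1
B: Δ = 2!·6!·4!/13! = 1/180180; Racah Σ t=1..2: t=1:−1/4320 t=2:+1/960 = 7/8640; ⇒ 3j(4 3 5; -3 1 2)² = 343/12870, sgn -1
I_A²/I_B² = (7/715)/(343/12870) = 18/49

18/49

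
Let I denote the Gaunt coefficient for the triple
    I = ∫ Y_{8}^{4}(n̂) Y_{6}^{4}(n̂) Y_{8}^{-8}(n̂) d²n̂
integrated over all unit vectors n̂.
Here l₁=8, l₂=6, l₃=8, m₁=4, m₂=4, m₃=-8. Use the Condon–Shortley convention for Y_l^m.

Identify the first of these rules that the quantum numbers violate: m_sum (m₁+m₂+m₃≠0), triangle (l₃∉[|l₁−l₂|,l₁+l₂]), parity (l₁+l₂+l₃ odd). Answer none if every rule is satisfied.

m₁+m₂+m₃ = 4 + 4 − 8 = 0  ✓
triangle: |8−6|=2 ≤ l₃=8 ≤ 8+6=14  ✓
parity: l₁+l₂+l₃ = 22 is even  ✓

none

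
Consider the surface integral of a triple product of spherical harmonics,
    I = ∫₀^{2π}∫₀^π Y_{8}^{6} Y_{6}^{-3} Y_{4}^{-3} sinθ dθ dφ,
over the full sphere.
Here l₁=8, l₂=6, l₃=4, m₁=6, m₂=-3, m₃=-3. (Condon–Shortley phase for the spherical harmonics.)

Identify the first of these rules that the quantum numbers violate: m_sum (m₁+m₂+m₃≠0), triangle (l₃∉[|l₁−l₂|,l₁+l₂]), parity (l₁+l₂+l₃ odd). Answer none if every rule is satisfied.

none

m₁+m₂+m₃ = 6 − 3 − 3 = 0  ✓
triangle: |8−6|=2 ≤ l₃=4 ≤ 8+6=14  ✓
parity: l₁+l₂+l₃ = 18 is even  ✓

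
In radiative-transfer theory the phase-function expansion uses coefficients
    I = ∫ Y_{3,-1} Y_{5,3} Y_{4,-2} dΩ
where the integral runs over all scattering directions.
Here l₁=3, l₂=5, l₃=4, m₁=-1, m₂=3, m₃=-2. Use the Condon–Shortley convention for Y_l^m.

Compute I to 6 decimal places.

-0.144236

m-sum 0 ✓  L=12 even ✓  2≤4≤8 ✓
Π(2lᵢ+1) = 7×11×9 = 693
triangle coeff Δ(3,5,4) = 1/180180
Σ_t [1,3]: t=1:−1/576 t=2:+1/144 t=3:−1/576 = 1/288
(3j)²=20/1001 [(3 5 4; 0 0 0)], sign=+1
Σ_t [2,4]: t=2:+1/5760 t=3:−1/720 t=4:+1/2304 = -1/1280
(3j)²=27/1430 [(3 5 4; -1 3 -2)], sign=-1
⇒ 4πI² = 486/1859
I = (-1)√(486/1859/(4π)) = -0.14423595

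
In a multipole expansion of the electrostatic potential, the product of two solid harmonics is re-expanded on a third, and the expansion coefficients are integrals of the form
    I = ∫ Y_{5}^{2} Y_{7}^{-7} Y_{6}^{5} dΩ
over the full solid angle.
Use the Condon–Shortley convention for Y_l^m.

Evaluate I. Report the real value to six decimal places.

0.175597

m-sum 0 ✓  L=18 even ✓  2≤6≤12 ✓
Π(2lᵢ+1) = 11×15×13 = 2145
triangle coeff Δ(5,7,6) = 1/174594420
Σ_t [1,5]: t=1:−1/4147200 t=2:+1/207360 t=3:−1/82944 t=4:+1/207360 t=5:−1/4147200 = -1/345600
(3j)²=420/46189 [(5 7 6; 0 0 0)], sign=-1
Σ_t [0,0]: t=0:+1/174182400 = 1/174182400
(3j)²=77/3876 [(5 7 6; 2 -7 5)], sign=-1
⇒ 4πI² = 40425/104329
I = (+1)√(40425/104329/(4π)) = 0.17559719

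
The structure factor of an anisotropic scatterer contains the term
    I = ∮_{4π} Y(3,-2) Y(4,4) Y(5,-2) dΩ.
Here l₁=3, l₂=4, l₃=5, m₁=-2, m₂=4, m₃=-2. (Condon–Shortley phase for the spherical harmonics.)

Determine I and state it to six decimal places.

Checks pass: Σm=0; 12 even; l₃=5∈[1,7].
(2·3+1)(2·4+1)(2·5+1) = 693
Δ: 2! 4! 6! / 13! → 1/180180
sum: t=0:+1/576 t=1:−1/144 t=2:+1/576 = -1/288
3j²(3 4 5; 0 0 0) = Δ·Π!·Σ² = 20/1001  (sign +1)
sum: t=2:+1/8640 = 1/8640
3j²(3 4 5; -2 4 -2) = Δ·Π!·Σ² = 14/1287  (sign -1)
combine: 4πI² = 693·20/1001·14/1287 = 280/1859
take √, sign -1: I = -0.10947990

-0.109480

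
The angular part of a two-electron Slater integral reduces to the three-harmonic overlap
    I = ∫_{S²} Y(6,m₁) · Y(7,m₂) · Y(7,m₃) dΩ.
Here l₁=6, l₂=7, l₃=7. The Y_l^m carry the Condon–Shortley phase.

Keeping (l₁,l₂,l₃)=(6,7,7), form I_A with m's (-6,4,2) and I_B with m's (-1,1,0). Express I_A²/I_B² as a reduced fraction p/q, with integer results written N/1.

6776/625

Same 6,7,7: normalisation and zero-m 3j drop out of the ratio.
A: Δ: 6! 6! 8! / 21! → 1/2444321880; sum: t=6:+1/373248000 = 1/373248000; 3j²(6 7 7; -6 4 2) = Δ·Π!·Σ² = 308/20995  (sign -1)
B: Δ: 6! 6! 8! / 21! → 1/2444321880; sum: t=1:−1/435456000 t=2:+1/8294400 t=3:−1/1244160 t=4:+1/995328 t=5:−1/4147200 t=6:+1/124416000 = 1/11612160; 3j²(6 7 7; -1 1 0) = Δ·Π!·Σ² = 125/92378  (sign -1)
I_A²/I_B² = (308/20995)/(125/92378) = 6776/625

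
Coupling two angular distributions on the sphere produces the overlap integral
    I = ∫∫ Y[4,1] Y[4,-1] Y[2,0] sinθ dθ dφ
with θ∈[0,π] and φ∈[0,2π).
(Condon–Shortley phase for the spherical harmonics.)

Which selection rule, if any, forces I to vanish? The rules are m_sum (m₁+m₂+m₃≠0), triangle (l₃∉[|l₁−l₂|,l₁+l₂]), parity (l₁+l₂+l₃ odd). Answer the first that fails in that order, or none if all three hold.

Σmᵢ = 0  ✓
l₃∈[|l₁−l₂|,l₁+l₂]=[0,8], have l₃=2  ✓
Σlᵢ = 10 ⇒ even  ✓

none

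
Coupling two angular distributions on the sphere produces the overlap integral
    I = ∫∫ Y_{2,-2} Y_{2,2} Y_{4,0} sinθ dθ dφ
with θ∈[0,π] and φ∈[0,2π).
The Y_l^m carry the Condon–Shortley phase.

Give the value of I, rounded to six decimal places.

0.040299

Checks pass: Σm=0; 8 even; l₃=4∈[0,4].
(2·2+1)(2·2+1)(2·4+1) = 225
Δ: 0! 4! 4! / 9! → 1/630
sum: t=0:+1/16 = 1/16
3j²(2 2 4; 0 0 0) = Δ·Π!·Σ² = 2/35  (sign +1)
sum: t=0:+1/576 = 1/576
3j²(2 2 4; -2 2 0) = Δ·Π!·Σ² = 1/630  (sign +1)
combine: 4πI² = 225·2/35·1/630 = 1/49
take √, sign +1: I = 0.04029926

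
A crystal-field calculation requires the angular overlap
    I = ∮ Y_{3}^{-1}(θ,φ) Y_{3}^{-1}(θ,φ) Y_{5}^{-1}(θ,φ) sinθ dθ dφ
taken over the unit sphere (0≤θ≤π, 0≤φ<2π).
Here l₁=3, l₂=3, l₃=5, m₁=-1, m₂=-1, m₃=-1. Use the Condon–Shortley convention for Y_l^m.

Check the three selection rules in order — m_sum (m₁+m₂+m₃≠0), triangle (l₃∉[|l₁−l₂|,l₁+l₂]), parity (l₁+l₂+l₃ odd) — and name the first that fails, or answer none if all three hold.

Σmᵢ = -3  ✗
l₃∈[|l₁−l₂|,l₁+l₂]=[0,6], have l₃=5
Σlᵢ = 11 ⇒ odd

m_sum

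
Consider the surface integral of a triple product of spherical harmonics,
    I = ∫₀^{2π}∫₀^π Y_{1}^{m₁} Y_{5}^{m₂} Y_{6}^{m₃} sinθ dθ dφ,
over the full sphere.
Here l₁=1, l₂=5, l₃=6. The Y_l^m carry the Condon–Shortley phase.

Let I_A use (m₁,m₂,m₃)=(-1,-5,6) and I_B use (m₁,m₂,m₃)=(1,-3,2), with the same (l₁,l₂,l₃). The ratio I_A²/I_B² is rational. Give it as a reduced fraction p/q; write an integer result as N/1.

11/1

Same 1,5,6: normalisation and zero-m 3j drop out of the ratio.
A: Δ: 0! 2! 10! / 13! → 1/858; sum: t=0:+1/7257600 = 1/7257600; 3j²(1 5 6; -1 -5 6) = Δ·Π!·Σ² = 1/13  (sign +1)
B: Δ: 0! 2! 10! / 13! → 1/858; sum: t=0:+1/161280 = 1/161280; 3j²(1 5 6; 1 -3 2) = Δ·Π!·Σ² = 1/143  (sign +1)
I_A²/I_B² = (1/13)/(1/143) = 11/1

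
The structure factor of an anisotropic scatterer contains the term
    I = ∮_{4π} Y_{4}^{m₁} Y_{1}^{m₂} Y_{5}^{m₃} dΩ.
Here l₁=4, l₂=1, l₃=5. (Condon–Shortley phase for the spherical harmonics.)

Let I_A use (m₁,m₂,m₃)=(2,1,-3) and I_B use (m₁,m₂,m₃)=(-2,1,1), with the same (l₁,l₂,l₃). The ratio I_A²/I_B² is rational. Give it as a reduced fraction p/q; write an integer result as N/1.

14/3

Shared (l₁,l₂,l₃)=(4,1,5): N and (l;000)² cancel in I_A²/I_B².
A: Δ = 0!·8!·2!/11! = 1/495; Racah Σ t=0..0: t=0:+1/2880 = 1/2880; ⇒ 3j(4 1 5; 2 1 -3)² = 28/495, sgn +1
B: Δ = 0!·8!·2!/11! = 1/495; Racah Σ t=0..0: t=0:+1/2880 = 1/2880; ⇒ 3j(4 1 5; -2 1 1)² = 2/165, sgn +1
I_A²/I_B² = (28/495)/(2/165) = 14/3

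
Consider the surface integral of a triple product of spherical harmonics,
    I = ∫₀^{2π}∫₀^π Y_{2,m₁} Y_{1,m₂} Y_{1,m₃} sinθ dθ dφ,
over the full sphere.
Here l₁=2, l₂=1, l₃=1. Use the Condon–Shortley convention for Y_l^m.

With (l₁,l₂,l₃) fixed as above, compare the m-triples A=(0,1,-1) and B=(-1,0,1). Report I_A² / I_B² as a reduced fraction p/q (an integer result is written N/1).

Same 2,1,1: normalisation and zero-m 3j drop out of the ratio.
A: Δ: 2! 2! 0! / 5! → 1/30; sum: t=2:+1/4 = 1/4; 3j²(2 1 1; 0 1 -1) = Δ·Π!·Σ² = 1/30  (sign +1)
B: Δ: 2! 2! 0! / 5! → 1/30; sum: t=1:−1/2 = -1/2; 3j²(2 1 1; -1 0 1) = Δ·Π!·Σ² = 1/10  (sign -1)
I_A²/I_B² = (1/30)/(1/10) = 1/3

1/3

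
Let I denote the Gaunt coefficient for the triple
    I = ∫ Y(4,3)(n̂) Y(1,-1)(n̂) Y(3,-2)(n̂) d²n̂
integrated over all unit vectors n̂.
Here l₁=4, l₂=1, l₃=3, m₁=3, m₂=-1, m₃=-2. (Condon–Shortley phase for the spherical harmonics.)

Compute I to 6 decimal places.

m-sum 0 ✓  L=8 even ✓  3≤3≤5 ✓
Π(2lᵢ+1) = 9×3×7 = 189
triangle coeff Δ(4,1,3) = 1/252
Σ_t [1,1]: t=1:−1/36 = -1/36
(3j)²=4/63 [(4 1 3; 0 0 0)], sign=+1
Σ_t [0,0]: t=0:+1/240 = 1/240
(3j)²=1/12 [(4 1 3; 3 -1 -2)], sign=-1
⇒ 4πI² = 1/1
I = (-1)√(1/1/(4π)) = -0.28209479

-0.282095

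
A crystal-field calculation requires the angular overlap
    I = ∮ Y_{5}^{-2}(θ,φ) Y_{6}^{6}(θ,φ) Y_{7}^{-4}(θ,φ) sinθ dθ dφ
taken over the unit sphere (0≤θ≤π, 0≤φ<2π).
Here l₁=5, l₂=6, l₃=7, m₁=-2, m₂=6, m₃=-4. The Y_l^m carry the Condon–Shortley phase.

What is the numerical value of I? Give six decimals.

Checks pass: Σm=0; 18 even; l₃=7∈[1,11].
(2·5+1)(2·6+1)(2·7+1) = 2145
Δ: 4! 6! 8! / 19! → 1/174594420
sum: t=0:+1/4147200 t=1:−1/207360 t=2:+1/82944 t=3:−1/207360 t=4:+1/4147200 = 1/345600
3j²(5 6 7; 0 0 0) = Δ·Π!·Σ² = 420/46189  (sign -1)
sum: t=4:+1/34836480 = 1/34836480
3j²(5 6 7; -2 6 -4) = Δ·Π!·Σ² = 275/16796  (sign -1)
combine: 4πI² = 2145·420/46189·275/16796 = 433125/1356277
take √, sign +1: I = 0.15941438

0.159414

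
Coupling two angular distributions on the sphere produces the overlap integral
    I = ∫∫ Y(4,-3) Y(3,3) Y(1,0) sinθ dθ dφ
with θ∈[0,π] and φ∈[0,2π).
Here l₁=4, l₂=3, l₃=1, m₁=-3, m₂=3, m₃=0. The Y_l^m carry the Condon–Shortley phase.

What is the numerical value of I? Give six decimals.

-0.162868

Checks pass: Σm=0; 8 even; l₃=1∈[1,7].
(2·4+1)(2·3+1)(2·1+1) = 189
Δ: 6! 2! 0! / 9! → 1/252
sum: t=3:−1/36 = -1/36
3j²(4 3 1; 0 0 0) = Δ·Π!·Σ² = 4/63  (sign +1)
sum: t=6:+1/720 = 1/720
3j²(4 3 1; -3 3 0) = Δ·Π!·Σ² = 1/36  (sign -1)
combine: 4πI² = 189·4/63·1/36 = 1/3
take √, sign -1: I = -0.16286750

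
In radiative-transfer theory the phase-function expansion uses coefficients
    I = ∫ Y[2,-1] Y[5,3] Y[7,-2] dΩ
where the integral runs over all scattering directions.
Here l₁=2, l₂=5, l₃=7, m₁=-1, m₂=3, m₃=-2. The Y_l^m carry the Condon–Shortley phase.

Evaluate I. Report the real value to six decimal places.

Checks pass: Σm=0; 14 even; l₃=7∈[3,7].
(2·2+1)(2·5+1)(2·7+1) = 825
Δ: 0! 4! 10! / 15! → 1/15015
sum: t=0:+1/57600 = 1/57600
3j²(2 5 7; 0 0 0) = Δ·Π!·Σ² = 21/715  (sign -1)
sum: t=0:+1/483840 = 1/483840
3j²(2 5 7; -1 3 -2) = Δ·Π!·Σ² = 6/1001  (sign -1)
combine: 4πI² = 825·21/715·6/1001 = 270/1859
take √, sign +1: I = 0.10750713

0.107507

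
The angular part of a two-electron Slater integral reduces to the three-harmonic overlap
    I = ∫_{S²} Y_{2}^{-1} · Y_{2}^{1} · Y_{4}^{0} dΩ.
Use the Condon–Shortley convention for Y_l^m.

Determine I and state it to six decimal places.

Rules hold: Σm=0, L=8 even, 0≤4≤4.
N = 5·5·9 = 225
Δ = 0!·4!·4!/9! = 1/630
Racah Σ t=0..0: t=0:+1/16 = 1/16
⇒ 3j(2 2 4; 0 0 0)² = 2/35, sgn +1
Racah Σ t=0..0: t=0:+1/36 = 1/36
⇒ 3j(2 2 4; -1 1 0)² = 8/315, sgn +1
4πI² = N·(3j₀)²·(3jₘ)² = 16/49
I = +1·√(0.326531/4π) = 0.16119702

0.161197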